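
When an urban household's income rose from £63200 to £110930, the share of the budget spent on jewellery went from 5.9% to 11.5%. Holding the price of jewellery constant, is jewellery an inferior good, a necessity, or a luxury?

The budget share rises as income rises, so η > 1.

luxury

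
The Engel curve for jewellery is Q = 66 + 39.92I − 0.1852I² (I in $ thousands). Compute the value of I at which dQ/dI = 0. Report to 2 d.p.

dQ/dI = 39.92 − 0.3704I.
The good is inferior where dQ/dI < 0. Setting dQ/dI = 0 gives I = 39.92 / 0.3704 = 107.78.

107.78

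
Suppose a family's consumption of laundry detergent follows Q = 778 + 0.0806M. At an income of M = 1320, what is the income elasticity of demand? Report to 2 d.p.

0.12

At M = 1320: Q = 884.392.
dQ/dM = 0.0806.
η = (dQ/dM)·(M/Q) = 0.0806 × (1320/884.392) = 0.12.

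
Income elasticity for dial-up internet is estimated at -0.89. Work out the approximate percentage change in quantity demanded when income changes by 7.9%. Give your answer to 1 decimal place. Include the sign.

-7.0%

%ΔQ ≈ η × %ΔI = -0.89 × 7.9% = -7.0%.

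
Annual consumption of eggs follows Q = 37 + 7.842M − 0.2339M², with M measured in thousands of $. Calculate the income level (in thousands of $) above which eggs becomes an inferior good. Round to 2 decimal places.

dQ/dM = 7.842 − 0.4678M.
The good is inferior where dQ/dM < 0. Setting dQ/dM = 0 gives M = 7.842 / 0.4678 = 16.76.

16.76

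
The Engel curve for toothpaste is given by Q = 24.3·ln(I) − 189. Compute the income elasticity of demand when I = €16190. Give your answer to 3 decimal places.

At I = 16190: Q = 46.519.
dQ/dI = 24.3/I = 0.00150093 at this income.
η = (dQ/dI)·(I/Q) = 0.00150093 × (16190/46.519) = 0.522.

0.522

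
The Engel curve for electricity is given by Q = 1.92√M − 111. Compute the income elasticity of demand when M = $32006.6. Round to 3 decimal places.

At M = 32006.6: Q = 232.495.
dQ/dM = 1.92/(2√M) = 0.00536601 at this income.
η = (dQ/dM)·(M/Q) = 0.00536601 × (32006.6/232.495) = 0.739.

0.739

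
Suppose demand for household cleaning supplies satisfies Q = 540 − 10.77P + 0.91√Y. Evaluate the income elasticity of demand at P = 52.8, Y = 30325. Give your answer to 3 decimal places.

0.610

At P = 52.8, Y = 30325: Q = 129.812.
Holding P constant, ∂Q/∂Y = 0.91/(2√Y) = 0.00261283.
η_Y = (∂Q/∂Y)·(Y/Q) = 0.00261283 × (30325/129.812) = 0.610.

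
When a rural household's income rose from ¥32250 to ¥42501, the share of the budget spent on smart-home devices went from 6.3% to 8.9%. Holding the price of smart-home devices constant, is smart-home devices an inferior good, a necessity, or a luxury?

luxury

The budget share rises as income rises, so η > 1.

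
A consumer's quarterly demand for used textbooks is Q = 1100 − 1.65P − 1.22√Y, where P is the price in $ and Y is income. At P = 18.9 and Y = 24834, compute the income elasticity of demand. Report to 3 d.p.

At P = 18.9, Y = 24834: Q = 876.558.
Holding P constant, ∂Q/∂Y = -1.22/(2√Y) = -0.00387085.
η_Y = (∂Q/∂Y)·(Y/Q) = -0.00387085 × (24834/876.558) = -0.110.

-0.110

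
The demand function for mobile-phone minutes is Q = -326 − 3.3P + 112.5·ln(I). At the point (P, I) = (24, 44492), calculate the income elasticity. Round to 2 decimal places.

0.14

At P = 24, I = 44492: Q = 798.895.
Holding P constant, ∂Q/∂I = 112.5/I = 0.00252854.
η_I = (∂Q/∂I)·(I/Q) = 0.00252854 × (44492/798.895) = 0.14.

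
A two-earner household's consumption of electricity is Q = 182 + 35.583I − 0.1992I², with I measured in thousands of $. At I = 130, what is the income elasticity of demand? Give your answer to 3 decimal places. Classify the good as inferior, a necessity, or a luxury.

At I = 130: Q = 1441.3100.
dQ/dI = 35.583 − 0.3984I = -16.20900.
η = (dQ/dI)·(I/Q) = -16.20900 × (130/1441.3100) = -1.462.
η < 0 ⇒ inferior good.

-1.462 (inferior good)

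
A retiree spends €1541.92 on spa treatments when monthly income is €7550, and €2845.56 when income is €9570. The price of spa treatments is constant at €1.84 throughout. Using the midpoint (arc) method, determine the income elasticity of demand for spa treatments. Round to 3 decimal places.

With a constant price, Q₁ = 1541.92/1.84 = 838.000 and Q₂ = 2845.56/1.84 = 1546.500 (equivalently, work directly with expenditure since P cancels).
Midpoint %ΔQ = (2845.56 − 1541.92)/2193.74 = 0.59425; midpoint %ΔI = (9570 − 7550)/8560 = 0.23598.
η = 0.59425 / 0.23598 = 2.518.

2.518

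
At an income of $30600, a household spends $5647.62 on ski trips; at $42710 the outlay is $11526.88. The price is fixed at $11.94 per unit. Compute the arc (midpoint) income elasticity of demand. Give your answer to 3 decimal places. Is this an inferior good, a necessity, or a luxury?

With a constant price, Q₁ = 5647.62/11.94 = 473.000 and Q₂ = 11526.88/11.94 = 965.400 (equivalently, work directly with expenditure since P cancels).
Midpoint %ΔQ = (11526.88 − 5647.62)/8587.25 = 0.68465; midpoint %ΔI = (42710 − 30600)/36655 = 0.33038.
η = 0.68465 / 0.33038 = 2.072.
η > 1 ⇒ luxury.

2.072 (luxury)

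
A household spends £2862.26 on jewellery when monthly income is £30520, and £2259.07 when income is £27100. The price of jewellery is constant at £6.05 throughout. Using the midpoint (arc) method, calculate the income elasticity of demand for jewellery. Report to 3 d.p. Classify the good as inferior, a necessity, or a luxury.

1.984 (luxury)

With a constant price, Q₁ = 2862.26/6.05 = 473.101 and Q₂ = 2259.07/6.05 = 373.400 (equivalently, work directly with expenditure since P cancels).
Midpoint %ΔQ = (2259.07 − 2862.26)/2560.67 = -0.23556; midpoint %ΔI = (27100 − 30520)/28810 = -0.11871.
η = -0.23556 / -0.11871 = 1.984.
η > 1 ⇒ luxury.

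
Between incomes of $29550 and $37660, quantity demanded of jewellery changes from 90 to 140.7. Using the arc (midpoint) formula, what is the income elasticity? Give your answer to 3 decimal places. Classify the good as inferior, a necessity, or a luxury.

ΔQ = 140.7 − 90 = 50.7; midpoint Q̄ = (90 + 140.7)/2 = 115.35.
ΔI = 37660 − 29550 = 8110; midpoint Ī = (29550 + 37660)/2 = 33605.
η = (ΔQ/Q̄) ÷ (ΔI/Ī) = (50.7/115.35) ÷ (8110/33605) = 1.821.
η > 1 ⇒ luxury.

1.821 (luxury)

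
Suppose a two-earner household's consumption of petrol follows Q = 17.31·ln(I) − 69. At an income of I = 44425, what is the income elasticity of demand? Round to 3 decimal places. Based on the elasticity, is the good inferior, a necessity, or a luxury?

0.149 (necessity)

At I = 44425: Q = 116.244.
dQ/dI = 17.31/I = 0.000389645 at this income.
η = (dQ/dI)·(I/Q) = 0.000389645 × (44425/116.244) = 0.149.
Since 0 < η < 1, the good is a necessity.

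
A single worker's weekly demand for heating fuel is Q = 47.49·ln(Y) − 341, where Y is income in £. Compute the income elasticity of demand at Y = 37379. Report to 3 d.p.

At Y = 37379: Q = 159.016.
dQ/dY = 47.49/Y = 0.0012705 at this income.
η = (dQ/dY)·(Y/Q) = 0.0012705 × (37379/159.016) = 0.299.

0.299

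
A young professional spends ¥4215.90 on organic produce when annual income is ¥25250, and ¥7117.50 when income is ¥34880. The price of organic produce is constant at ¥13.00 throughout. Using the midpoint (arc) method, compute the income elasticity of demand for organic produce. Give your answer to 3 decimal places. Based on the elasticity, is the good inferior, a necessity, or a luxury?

1.599 (luxury)

With a constant price, Q₁ = 4215.90/13.00 = 324.300 and Q₂ = 7117.50/13.00 = 547.500 (equivalently, work directly with expenditure since P cancels).
Midpoint %ΔQ = (7117.50 − 4215.90)/5666.70 = 0.51204; midpoint %ΔI = (34880 − 25250)/30065 = 0.32031.
η = 0.51204 / 0.32031 = 1.599.
η > 1 ⇒ luxury.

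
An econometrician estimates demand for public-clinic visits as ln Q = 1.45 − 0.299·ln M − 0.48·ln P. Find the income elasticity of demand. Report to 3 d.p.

-0.299

In a log-linear demand, the coefficient on ln M is the income elasticity.
So η = -0.299.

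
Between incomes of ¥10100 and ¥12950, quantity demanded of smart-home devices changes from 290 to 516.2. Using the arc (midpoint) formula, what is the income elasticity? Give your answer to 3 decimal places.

2.269

ΔQ = 516.2 − 290 = 226.2; midpoint Q̄ = (290 + 516.2)/2 = 403.1.
ΔI = 12950 − 10100 = 2850; midpoint Ī = (10100 + 12950)/2 = 11525.
η = (ΔQ/Q̄) ÷ (ΔI/Ī) = (226.2/403.1) ÷ (2850/11525) = 2.269.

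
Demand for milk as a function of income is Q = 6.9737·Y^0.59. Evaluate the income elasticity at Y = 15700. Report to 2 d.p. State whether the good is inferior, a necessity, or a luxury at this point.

For Q = A·Y^β the income elasticity is constant and equal to β.
Here β = 0.59, so η = 0.59.
Since 0 < η < 1, the good is a necessity.

0.59 (necessity)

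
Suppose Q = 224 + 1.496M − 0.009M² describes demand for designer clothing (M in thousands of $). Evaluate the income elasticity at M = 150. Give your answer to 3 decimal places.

-0.734

At M = 150: Q = 245.9000.
dQ/dM = 1.496 − 0.018M = -1.20400.
η = (dQ/dM)·(M/Q) = -1.20400 × (150/245.9000) = -0.734.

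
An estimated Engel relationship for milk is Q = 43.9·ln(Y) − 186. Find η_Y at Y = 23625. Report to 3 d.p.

0.171

At Y = 23625: Q = 256.076.
dQ/dY = 43.9/Y = 0.0018582 at this income.
η = (dQ/dY)·(Y/Q) = 0.0018582 × (23625/256.076) = 0.171.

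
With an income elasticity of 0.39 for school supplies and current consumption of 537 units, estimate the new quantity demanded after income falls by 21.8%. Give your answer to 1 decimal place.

491.3

%ΔQ ≈ η × %ΔI = 0.39 × (-21.8%) = -8.502%.
New Q ≈ 537 × (1 − 0.08502) = 491.3.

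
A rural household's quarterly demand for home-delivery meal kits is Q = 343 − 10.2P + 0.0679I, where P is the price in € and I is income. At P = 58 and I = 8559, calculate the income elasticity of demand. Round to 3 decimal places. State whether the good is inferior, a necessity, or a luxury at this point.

1.748 (luxury)

At P = 58, I = 8559: Q = 332.556.
Holding P constant, ∂Q/∂I = 0.0679.
η_I = (∂Q/∂I)·(I/Q) = 0.0679 × (8559/332.556) = 1.748.
Since η > 1, this is a luxury.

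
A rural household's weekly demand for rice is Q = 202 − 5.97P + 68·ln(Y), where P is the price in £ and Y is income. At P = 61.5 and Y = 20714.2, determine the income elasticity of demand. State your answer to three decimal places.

0.133

At P = 61.5, Y = 20714.2: Q = 510.668.
Holding P constant, ∂Q/∂Y = 68/Y = 0.00328277.
η_Y = (∂Q/∂Y)·(Y/Q) = 0.00328277 × (20714.2/510.668) = 0.133.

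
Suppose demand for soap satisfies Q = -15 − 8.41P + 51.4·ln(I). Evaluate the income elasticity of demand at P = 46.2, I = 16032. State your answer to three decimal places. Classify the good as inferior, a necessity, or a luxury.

At P = 46.2, I = 16032: Q = 94.130.
Holding P constant, ∂Q/∂I = 51.4/I = 0.00320609.
η_I = (∂Q/∂I)·(I/Q) = 0.00320609 × (16032/94.130) = 0.546.
Since 0 < η < 1, this is a necessity.

0.546 (necessity)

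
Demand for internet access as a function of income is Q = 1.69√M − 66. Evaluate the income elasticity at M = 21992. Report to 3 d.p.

At M = 21992: Q = 184.622.
dQ/dM = 1.69/(2√M) = 0.00569802 at this income.
η = (dQ/dM)·(M/Q) = 0.00569802 × (21992/184.622) = 0.679.

0.679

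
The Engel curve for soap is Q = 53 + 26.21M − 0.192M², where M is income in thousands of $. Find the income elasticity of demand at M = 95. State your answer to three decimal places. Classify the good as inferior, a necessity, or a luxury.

-1.204 (inferior good)

At M = 95: Q = 810.1500.
dQ/dM = 26.21 − 0.384M = -10.27000.
η = (dQ/dM)·(M/Q) = -10.27000 × (95/810.1500) = -1.204.
η < 0 ⇒ inferior good.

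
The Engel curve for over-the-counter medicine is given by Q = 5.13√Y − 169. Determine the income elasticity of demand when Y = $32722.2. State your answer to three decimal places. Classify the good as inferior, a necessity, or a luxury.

At Y = 32722.2: Q = 758.980.
dQ/dY = 5.13/(2√Y) = 0.0141797 at this income.
η = (dQ/dY)·(Y/Q) = 0.0141797 × (32722.2/758.980) = 0.611.
Since 0 < η < 1, the good is a necessity.

0.611 (necessity)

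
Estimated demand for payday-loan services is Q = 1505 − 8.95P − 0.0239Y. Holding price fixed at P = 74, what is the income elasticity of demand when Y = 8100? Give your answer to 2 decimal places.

At P = 74, Y = 8100: Q = 649.110.
Holding P constant, ∂Q/∂Y = −0.0239.
η_Y = (∂Q/∂Y)·(Y/Q) = -0.0239 × (8100/649.110) = -0.30.

-0.30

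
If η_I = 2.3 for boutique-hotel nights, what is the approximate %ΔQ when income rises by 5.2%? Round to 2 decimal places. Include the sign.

11.96%

%ΔQ ≈ η × %ΔI = 2.3 × 5.2% = 11.96%.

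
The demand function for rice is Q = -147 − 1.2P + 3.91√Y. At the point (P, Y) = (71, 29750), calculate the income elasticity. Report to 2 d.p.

At P = 71, Y = 29750: Q = 442.204.
Holding P constant, ∂Q/∂Y = 3.91/(2√Y) = 0.0113345.
η_Y = (∂Q/∂Y)·(Y/Q) = 0.0113345 × (29750/442.204) = 0.76.

0.76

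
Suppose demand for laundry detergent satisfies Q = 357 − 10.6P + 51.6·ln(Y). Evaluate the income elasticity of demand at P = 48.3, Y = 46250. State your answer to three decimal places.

0.129

At P = 48.3, Y = 46250: Q = 399.298.
Holding P constant, ∂Q/∂Y = 51.6/Y = 0.00111568.
η_Y = (∂Q/∂Y)·(Y/Q) = 0.00111568 × (46250/399.298) = 0.129.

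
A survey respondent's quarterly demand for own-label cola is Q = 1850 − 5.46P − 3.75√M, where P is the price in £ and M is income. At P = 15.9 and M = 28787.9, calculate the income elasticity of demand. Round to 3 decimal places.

At P = 15.9, M = 28787.9: Q = 1126.924.
Holding P constant, ∂Q/∂M = -3.75/(2√M) = -0.0110509.
η_M = (∂Q/∂M)·(M/Q) = -0.0110509 × (28787.9/1126.924) = -0.282.

-0.282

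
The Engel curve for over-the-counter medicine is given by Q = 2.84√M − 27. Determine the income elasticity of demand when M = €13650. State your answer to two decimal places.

0.54

At M = 13650: Q = 304.806.
dQ/dM = 2.84/(2√M) = 0.0121541 at this income.
η = (dQ/dM)·(M/Q) = 0.0121541 × (13650/304.806) = 0.54.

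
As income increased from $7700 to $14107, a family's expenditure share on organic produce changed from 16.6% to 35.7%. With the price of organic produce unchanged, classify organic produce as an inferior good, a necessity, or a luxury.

The budget share rises as income rises, so η > 1.

luxury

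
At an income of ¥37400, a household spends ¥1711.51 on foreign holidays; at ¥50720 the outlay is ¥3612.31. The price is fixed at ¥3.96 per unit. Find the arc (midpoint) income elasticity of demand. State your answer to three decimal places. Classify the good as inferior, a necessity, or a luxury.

2.362 (luxury)

With a constant price, Q₁ = 1711.51/3.96 = 432.199 and Q₂ = 3612.31/3.96 = 912.199 (equivalently, work directly with expenditure since P cancels).
Midpoint %ΔQ = (3612.31 − 1711.51)/2661.91 = 0.71407; midpoint %ΔI = (50720 − 37400)/44060 = 0.30232.
η = 0.71407 / 0.30232 = 2.362.
η > 1 ⇒ luxury.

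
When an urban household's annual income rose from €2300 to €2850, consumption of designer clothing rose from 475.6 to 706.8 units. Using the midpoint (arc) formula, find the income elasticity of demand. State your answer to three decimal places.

1.831

ΔQ = 706.8 − 475.6 = 231.2; midpoint Q̄ = (475.6 + 706.8)/2 = 591.2.
ΔI = 2850 − 2300 = 550; midpoint Ī = (2300 + 2850)/2 = 2575.
η = (ΔQ/Q̄) ÷ (ΔI/Ī) = (231.2/591.2) ÷ (550/2575) = 1.831.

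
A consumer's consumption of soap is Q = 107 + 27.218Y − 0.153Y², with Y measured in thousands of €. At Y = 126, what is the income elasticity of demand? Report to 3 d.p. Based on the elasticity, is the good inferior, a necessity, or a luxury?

-1.290 (inferior good)

At Y = 126: Q = 1107.4400.
dQ/dY = 27.218 − 0.306Y = -11.33800.
η = (dQ/dY)·(Y/Q) = -11.33800 × (126/1107.4400) = -1.290.
η < 0 ⇒ inferior good.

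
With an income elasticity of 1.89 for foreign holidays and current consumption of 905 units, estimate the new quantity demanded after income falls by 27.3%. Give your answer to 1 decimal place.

%ΔQ ≈ η × %ΔI = 1.89 × (-27.3%) = -51.597%.
New Q ≈ 905 × (1 − 0.51597) = 438.0.

438.0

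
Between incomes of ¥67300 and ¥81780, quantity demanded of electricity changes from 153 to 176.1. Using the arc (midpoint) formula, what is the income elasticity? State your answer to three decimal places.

0.723

ΔQ = 176.1 − 153 = 23.1; midpoint Q̄ = (153 + 176.1)/2 = 164.55.
ΔI = 81780 − 67300 = 14480; midpoint Ī = (67300 + 81780)/2 = 74540.
η = (ΔQ/Q̄) ÷ (ΔI/Ī) = (23.1/164.55) ÷ (14480/74540) = 0.723.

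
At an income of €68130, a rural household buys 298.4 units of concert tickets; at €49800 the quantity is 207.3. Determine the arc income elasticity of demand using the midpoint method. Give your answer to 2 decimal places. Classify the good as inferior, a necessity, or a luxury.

ΔQ = 207.3 − 298.4 = -91.1; midpoint Q̄ = (298.4 + 207.3)/2 = 252.85.
ΔI = 49800 − 68130 = -18330; midpoint Ī = (68130 + 49800)/2 = 58965.
η = (ΔQ/Q̄) ÷ (ΔI/Ī) = (-91.1/252.85) ÷ (-18330/58965) = 1.16.
η > 1 ⇒ luxury.

1.16 (luxury)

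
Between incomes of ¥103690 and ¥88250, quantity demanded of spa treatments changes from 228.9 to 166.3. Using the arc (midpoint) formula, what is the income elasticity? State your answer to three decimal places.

ΔQ = 166.3 − 228.9 = -62.6; midpoint Q̄ = (228.9 + 166.3)/2 = 197.6.
ΔI = 88250 − 103690 = -15440; midpoint Ī = (103690 + 88250)/2 = 95970.
η = (ΔQ/Q̄) ÷ (ΔI/Ī) = (-62.6/197.6) ÷ (-15440/95970) = 1.969.

1.969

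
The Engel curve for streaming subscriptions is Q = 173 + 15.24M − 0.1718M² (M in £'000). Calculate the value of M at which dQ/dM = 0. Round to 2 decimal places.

44.35

dQ/dM = 15.24 − 0.3436M.
The good is inferior where dQ/dM < 0. Setting dQ/dM = 0 gives M = 15.24 / 0.3436 = 44.35.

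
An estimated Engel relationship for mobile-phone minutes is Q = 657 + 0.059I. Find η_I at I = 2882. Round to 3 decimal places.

At I = 2882: Q = 827.038.
dQ/dI = 0.059.
η = (dQ/dI)·(I/Q) = 0.059 × (2882/827.038) = 0.206.

0.206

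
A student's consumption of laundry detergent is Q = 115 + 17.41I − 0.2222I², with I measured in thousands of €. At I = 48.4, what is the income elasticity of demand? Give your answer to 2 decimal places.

-0.45

At I = 48.4: Q = 437.1272.
dQ/dI = 17.41 − 0.4444I = -4.09896.
η = (dQ/dI)·(I/Q) = -4.09896 × (48.4/437.1272) = -0.45.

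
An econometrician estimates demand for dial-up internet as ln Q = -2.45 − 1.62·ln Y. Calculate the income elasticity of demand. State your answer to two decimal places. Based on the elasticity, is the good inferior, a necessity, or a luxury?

In a log-linear demand, the coefficient on ln Y is the income elasticity.
So η = -1.62.
η < 0 ⇒ inferior good.

-1.62 (inferior good)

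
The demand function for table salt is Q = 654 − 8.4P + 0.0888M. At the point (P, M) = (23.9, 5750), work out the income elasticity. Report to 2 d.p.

At P = 23.9, M = 5750: Q = 963.840.
Holding P constant, ∂Q/∂M = 0.0888.
η_M = (∂Q/∂M)·(M/Q) = 0.0888 × (5750/963.840) = 0.53.

0.53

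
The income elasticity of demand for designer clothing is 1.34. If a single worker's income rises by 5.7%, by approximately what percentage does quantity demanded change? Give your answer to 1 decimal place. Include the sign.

%ΔQ ≈ η × %ΔI = 1.34 × 5.7% = 7.6%.

7.6%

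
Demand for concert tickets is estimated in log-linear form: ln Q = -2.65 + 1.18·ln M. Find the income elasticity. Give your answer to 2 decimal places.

1.18

In a log-linear demand, the coefficient on ln M is the income elasticity.
So η = 1.18.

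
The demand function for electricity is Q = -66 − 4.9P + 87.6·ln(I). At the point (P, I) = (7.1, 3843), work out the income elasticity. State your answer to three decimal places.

0.141

At P = 7.1, I = 3843: Q = 622.261.
Holding P constant, ∂Q/∂I = 87.6/I = 0.0227947.
η_I = (∂Q/∂I)·(I/Q) = 0.0227947 × (3843/622.261) = 0.141.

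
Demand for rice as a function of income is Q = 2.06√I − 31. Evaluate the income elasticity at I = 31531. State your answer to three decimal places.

At I = 31531: Q = 334.794.
dQ/dI = 2.06/(2√I) = 0.00580054 at this income.
η = (dQ/dI)·(I/Q) = 0.00580054 × (31531/334.794) = 0.546.

0.546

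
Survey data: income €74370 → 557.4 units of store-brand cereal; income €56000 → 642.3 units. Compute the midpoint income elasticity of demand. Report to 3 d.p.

ΔQ = 642.3 − 557.4 = 84.9; midpoint Q̄ = (557.4 + 642.3)/2 = 599.85.
ΔI = 56000 − 74370 = -18370; midpoint Ī = (74370 + 56000)/2 = 65185.
η = (ΔQ/Q̄) ÷ (ΔI/Ī) = (84.9/599.85) ÷ (-18370/65185) = -0.502.

-0.502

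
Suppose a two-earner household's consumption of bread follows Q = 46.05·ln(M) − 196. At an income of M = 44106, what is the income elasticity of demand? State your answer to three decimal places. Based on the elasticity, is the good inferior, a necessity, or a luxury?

At M = 44106: Q = 296.475.
dQ/dM = 46.05/M = 0.00104408 at this income.
η = (dQ/dM)·(M/Q) = 0.00104408 × (44106/296.475) = 0.155.
Since 0 < η < 1, the good is a necessity.

0.155 (necessity)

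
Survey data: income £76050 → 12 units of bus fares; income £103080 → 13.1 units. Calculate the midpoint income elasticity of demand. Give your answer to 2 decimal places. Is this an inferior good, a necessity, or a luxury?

0.29 (necessity)

ΔQ = 13.1 − 12 = 1.1; midpoint Q̄ = (12 + 13.1)/2 = 12.55.
ΔI = 103080 − 76050 = 27030; midpoint Ī = (76050 + 103080)/2 = 89565.
η = (ΔQ/Q̄) ÷ (ΔI/Ī) = (1.1/12.55) ÷ (27030/89565) = 0.29.
0 < η < 1 ⇒ necessity.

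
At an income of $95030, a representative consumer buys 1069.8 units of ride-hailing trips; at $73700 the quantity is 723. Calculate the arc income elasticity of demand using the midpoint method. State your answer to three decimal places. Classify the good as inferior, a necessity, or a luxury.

1.530 (luxury)

ΔQ = 723 − 1069.8 = -346.8; midpoint Q̄ = (1069.8 + 723)/2 = 896.4.
ΔI = 73700 − 95030 = -21330; midpoint Ī = (95030 + 73700)/2 = 84365.
η = (ΔQ/Q̄) ÷ (ΔI/Ī) = (-346.8/896.4) ÷ (-21330/84365) = 1.530.
η > 1 ⇒ luxury.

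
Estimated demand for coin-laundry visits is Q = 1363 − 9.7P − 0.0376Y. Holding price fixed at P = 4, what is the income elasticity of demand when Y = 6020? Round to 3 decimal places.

At P = 4, Y = 6020: Q = 1097.848.
Holding P constant, ∂Q/∂Y = −0.0376.
η_Y = (∂Q/∂Y)·(Y/Q) = -0.0376 × (6020/1097.848) = -0.206.

-0.206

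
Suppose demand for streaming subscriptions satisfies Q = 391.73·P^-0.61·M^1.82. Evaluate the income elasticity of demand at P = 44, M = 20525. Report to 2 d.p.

For a multiplicative demand Q = A·P^α·M^β, the income elasticity is β everywhere.
Here β = 1.82, so η = 1.82.

1.82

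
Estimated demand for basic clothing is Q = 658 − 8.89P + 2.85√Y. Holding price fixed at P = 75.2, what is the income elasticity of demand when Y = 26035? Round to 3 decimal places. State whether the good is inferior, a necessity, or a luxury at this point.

0.512 (necessity)

At P = 75.2, Y = 26035: Q = 449.330.
Holding P constant, ∂Q/∂Y = 2.85/(2√Y) = 0.00883153.
η_Y = (∂Q/∂Y)·(Y/Q) = 0.00883153 × (26035/449.330) = 0.512.
Since 0 < η < 1, this is a necessity.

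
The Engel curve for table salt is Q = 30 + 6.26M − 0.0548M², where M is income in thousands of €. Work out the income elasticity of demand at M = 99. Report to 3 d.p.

At M = 99: Q = 112.6452.
dQ/dM = 6.26 − 0.1096M = -4.59040.
η = (dQ/dM)·(M/Q) = -4.59040 × (99/112.6452) = -4.034.

-4.034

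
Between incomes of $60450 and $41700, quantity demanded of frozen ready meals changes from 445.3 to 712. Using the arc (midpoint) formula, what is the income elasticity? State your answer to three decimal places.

ΔQ = 712 − 445.3 = 266.7; midpoint Q̄ = (445.3 + 712)/2 = 578.65.
ΔI = 41700 − 60450 = -18750; midpoint Ī = (60450 + 41700)/2 = 51075.
η = (ΔQ/Q̄) ÷ (ΔI/Ī) = (266.7/578.65) ÷ (-18750/51075) = -1.255.

-1.255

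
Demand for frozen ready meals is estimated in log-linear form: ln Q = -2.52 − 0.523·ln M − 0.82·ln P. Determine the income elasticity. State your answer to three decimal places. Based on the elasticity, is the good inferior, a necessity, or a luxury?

-0.523 (inferior good)

In a log-linear demand, the coefficient on ln M is the income elasticity.
So η = -0.523.
η < 0 ⇒ inferior good.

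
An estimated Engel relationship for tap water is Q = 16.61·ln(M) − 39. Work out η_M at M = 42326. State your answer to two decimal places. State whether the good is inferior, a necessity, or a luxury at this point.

0.12 (necessity)

At M = 42326: Q = 137.949.
dQ/dM = 16.61/M = 0.00039243 at this income.
η = (dQ/dM)·(M/Q) = 0.00039243 × (42326/137.949) = 0.12.
Since 0 < η < 1, the good is a necessity.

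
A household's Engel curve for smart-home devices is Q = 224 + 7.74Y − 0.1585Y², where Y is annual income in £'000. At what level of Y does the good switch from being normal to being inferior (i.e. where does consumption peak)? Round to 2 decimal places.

24.42

dQ/dY = 7.74 − 0.317Y.
The good is inferior where dQ/dY < 0. Setting dQ/dY = 0 gives Y = 7.74 / 0.317 = 24.42.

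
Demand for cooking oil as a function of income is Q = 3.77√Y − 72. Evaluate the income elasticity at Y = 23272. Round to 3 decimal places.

0.572

At Y = 23272: Q = 503.120.
dQ/dY = 3.77/(2√Y) = 0.0123565 at this income.
η = (dQ/dY)·(Y/Q) = 0.0123565 × (23272/503.120) = 0.572.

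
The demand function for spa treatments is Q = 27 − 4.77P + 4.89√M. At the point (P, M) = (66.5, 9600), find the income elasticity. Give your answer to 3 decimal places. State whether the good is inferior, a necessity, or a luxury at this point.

At P = 66.5, M = 9600: Q = 188.915.
Holding P constant, ∂Q/∂M = 4.89/(2√M) = 0.0249542.
η_M = (∂Q/∂M)·(M/Q) = 0.0249542 × (9600/188.915) = 1.268.
Since η > 1, this is a luxury.

1.268 (luxury)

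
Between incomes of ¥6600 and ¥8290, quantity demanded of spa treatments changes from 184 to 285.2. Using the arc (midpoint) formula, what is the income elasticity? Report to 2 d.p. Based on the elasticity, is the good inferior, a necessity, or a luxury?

1.90 (luxury)

ΔQ = 285.2 − 184 = 101.2; midpoint Q̄ = (184 + 285.2)/2 = 234.6.
ΔI = 8290 − 6600 = 1690; midpoint Ī = (6600 + 8290)/2 = 7445.
η = (ΔQ/Q̄) ÷ (ΔI/Ī) = (101.2/234.6) ÷ (1690/7445) = 1.90.
η > 1 ⇒ luxury.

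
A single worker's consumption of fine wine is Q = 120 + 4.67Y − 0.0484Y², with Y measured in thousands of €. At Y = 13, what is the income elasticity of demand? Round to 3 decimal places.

0.257

At Y = 13: Q = 172.5304.
dQ/dY = 4.67 − 0.0968Y = 3.41160.
η = (dQ/dY)·(Y/Q) = 3.41160 × (13/172.5304) = 0.257.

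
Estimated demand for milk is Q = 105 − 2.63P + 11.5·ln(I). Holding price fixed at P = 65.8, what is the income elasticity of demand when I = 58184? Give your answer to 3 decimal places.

At P = 65.8, I = 58184: Q = 58.117.
Holding P constant, ∂Q/∂I = 11.5/I = 0.000197649.
η_I = (∂Q/∂I)·(I/Q) = 0.000197649 × (58184/58.117) = 0.198.

0.198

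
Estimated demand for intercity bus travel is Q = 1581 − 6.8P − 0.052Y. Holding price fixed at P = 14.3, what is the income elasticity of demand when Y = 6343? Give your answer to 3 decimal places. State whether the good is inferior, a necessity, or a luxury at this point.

At P = 14.3, Y = 6343: Q = 1153.924.
Holding P constant, ∂Q/∂Y = −0.052.
η_Y = (∂Q/∂Y)·(Y/Q) = -0.052 × (6343/1153.924) = -0.286.
Since η < 0, this is an inferior good.

-0.286 (inferior good)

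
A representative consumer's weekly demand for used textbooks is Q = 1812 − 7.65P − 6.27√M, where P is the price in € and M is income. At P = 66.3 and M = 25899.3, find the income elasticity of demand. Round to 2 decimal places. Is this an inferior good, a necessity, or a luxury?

At P = 66.3, M = 25899.3: Q = 295.758.
Holding P constant, ∂Q/∂M = -6.27/(2√M) = -0.0194802.
η_M = (∂Q/∂M)·(M/Q) = -0.0194802 × (25899.3/295.758) = -1.71.
Since η < 0, this is an inferior good.

-1.71 (inferior good)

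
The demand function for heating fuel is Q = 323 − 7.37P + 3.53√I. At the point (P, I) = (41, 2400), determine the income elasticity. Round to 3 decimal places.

At P = 41, I = 2400: Q = 193.764.
Holding P constant, ∂Q/∂I = 3.53/(2√I) = 0.0360279.
η_I = (∂Q/∂I)·(I/Q) = 0.0360279 × (2400/193.764) = 0.446.

0.446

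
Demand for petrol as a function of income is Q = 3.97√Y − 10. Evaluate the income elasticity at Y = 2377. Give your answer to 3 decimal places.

At Y = 2377: Q = 183.555.
dQ/dY = 3.97/(2√Y) = 0.0407142 at this income.
η = (dQ/dY)·(Y/Q) = 0.0407142 × (2377/183.555) = 0.527.

0.527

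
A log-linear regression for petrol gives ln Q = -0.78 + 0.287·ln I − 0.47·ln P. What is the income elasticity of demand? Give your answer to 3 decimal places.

In a log-linear demand, the coefficient on ln I is the income elasticity.
So η = 0.287.

0.287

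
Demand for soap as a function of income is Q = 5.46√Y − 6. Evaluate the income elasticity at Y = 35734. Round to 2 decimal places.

At Y = 35734: Q = 1026.128.
dQ/dY = 5.46/(2√Y) = 0.0144418 at this income.
η = (dQ/dY)·(Y/Q) = 0.0144418 × (35734/1026.128) = 0.50.

0.50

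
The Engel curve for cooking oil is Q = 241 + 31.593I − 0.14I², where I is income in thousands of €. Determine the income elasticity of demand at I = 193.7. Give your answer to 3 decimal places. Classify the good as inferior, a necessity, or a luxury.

At I = 193.7: Q = 1107.8075.
dQ/dI = 31.593 − 0.28I = -22.64300.
η = (dQ/dI)·(I/Q) = -22.64300 × (193.7/1107.8075) = -3.959.
η < 0 ⇒ inferior good.

-3.959 (inferior good)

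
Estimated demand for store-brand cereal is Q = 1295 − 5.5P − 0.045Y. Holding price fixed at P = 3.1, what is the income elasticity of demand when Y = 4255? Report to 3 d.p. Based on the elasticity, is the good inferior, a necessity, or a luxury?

-0.176 (inferior good)

At P = 3.1, Y = 4255: Q = 1086.475.
Holding P constant, ∂Q/∂Y = −0.045.
η_Y = (∂Q/∂Y)·(Y/Q) = -0.045 × (4255/1086.475) = -0.176.
Since η < 0, this is an inferior good.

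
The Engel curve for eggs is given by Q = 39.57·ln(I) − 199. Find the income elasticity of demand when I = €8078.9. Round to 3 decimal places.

At I = 8078.9: Q = 157.012.
dQ/dI = 39.57/I = 0.00489794 at this income.
η = (dQ/dI)·(I/Q) = 0.00489794 × (8078.9/157.012) = 0.252.

0.252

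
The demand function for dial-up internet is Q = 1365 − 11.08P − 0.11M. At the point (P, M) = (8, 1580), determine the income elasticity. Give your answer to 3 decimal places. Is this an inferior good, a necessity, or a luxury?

At P = 8, M = 1580: Q = 1102.560.
Holding P constant, ∂Q/∂M = −0.11.
η_M = (∂Q/∂M)·(M/Q) = -0.11 × (1580/1102.560) = -0.158.
Since η < 0, this is an inferior good.

-0.158 (inferior good)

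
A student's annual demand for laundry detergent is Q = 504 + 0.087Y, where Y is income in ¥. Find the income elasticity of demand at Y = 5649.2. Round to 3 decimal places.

At Y = 5649.2: Q = 995.480.
dQ/dY = 0.087.
η = (dQ/dY)·(Y/Q) = 0.087 × (5649.2/995.480) = 0.494.

0.494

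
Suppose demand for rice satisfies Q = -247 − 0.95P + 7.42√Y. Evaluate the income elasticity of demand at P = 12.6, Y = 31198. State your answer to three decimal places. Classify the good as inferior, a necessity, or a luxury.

At P = 12.6, Y = 31198: Q = 1051.621.
Holding P constant, ∂Q/∂Y = 7.42/(2√Y) = 0.0210044.
η_Y = (∂Q/∂Y)·(Y/Q) = 0.0210044 × (31198/1051.621) = 0.623.
Since 0 < η < 1, this is a necessity.

0.623 (necessity)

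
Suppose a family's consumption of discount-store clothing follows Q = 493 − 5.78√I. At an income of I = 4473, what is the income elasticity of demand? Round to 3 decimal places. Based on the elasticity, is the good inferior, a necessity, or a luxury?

At I = 4473: Q = 106.431.
dQ/dI = -5.78/(2√I) = -0.0432114 at this income.
η = (dQ/dI)·(I/Q) = -0.0432114 × (4473/106.431) = -1.816.
Since η < 0, the good is an inferior good.

-1.816 (inferior good)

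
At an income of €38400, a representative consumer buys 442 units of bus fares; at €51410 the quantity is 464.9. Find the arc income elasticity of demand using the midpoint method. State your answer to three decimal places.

ΔQ = 464.9 − 442 = 22.9; midpoint Q̄ = (442 + 464.9)/2 = 453.45.
ΔI = 51410 − 38400 = 13010; midpoint Ī = (38400 + 51410)/2 = 44905.
η = (ΔQ/Q̄) ÷ (ΔI/Ī) = (22.9/453.45) ÷ (13010/44905) = 0.174.

0.174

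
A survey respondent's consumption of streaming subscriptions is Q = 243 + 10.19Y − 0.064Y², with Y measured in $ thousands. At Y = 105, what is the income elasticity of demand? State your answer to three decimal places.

-0.562

At Y = 105: Q = 607.3500.
dQ/dY = 10.19 − 0.128Y = -3.25000.
η = (dQ/dY)·(Y/Q) = -3.25000 × (105/607.3500) = -0.562.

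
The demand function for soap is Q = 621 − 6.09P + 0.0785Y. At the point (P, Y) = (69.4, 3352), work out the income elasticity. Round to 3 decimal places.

0.570

At P = 69.4, Y = 3352: Q = 461.486.
Holding P constant, ∂Q/∂Y = 0.0785.
η_Y = (∂Q/∂Y)·(Y/Q) = 0.0785 × (3352/461.486) = 0.570.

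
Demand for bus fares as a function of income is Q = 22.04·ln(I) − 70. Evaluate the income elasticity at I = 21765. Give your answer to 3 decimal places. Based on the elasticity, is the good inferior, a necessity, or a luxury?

0.147 (necessity)

At I = 21765: Q = 150.137.
dQ/dI = 22.04/I = 0.00101263 at this income.
η = (dQ/dI)·(I/Q) = 0.00101263 × (21765/150.137) = 0.147.
Since 0 < η < 1, the good is a necessity.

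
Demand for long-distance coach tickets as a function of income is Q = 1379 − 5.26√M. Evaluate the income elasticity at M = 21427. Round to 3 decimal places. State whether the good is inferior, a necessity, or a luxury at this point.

At M = 21427: Q = 609.043.
dQ/dM = -5.26/(2√M) = -0.017967 at this income.
η = (dQ/dM)·(M/Q) = -0.017967 × (21427/609.043) = -0.632.
Since η < 0, the good is an inferior good.

-0.632 (inferior good)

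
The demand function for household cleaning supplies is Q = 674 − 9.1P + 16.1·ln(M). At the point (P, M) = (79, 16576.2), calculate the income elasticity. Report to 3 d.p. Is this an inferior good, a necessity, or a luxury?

At P = 79, M = 16576.2: Q = 111.523.
Holding P constant, ∂Q/∂M = 16.1/M = 0.000971272.
η_M = (∂Q/∂M)·(M/Q) = 0.000971272 × (16576.2/111.523) = 0.144.
Since 0 < η < 1, this is a necessity.

0.144 (necessity)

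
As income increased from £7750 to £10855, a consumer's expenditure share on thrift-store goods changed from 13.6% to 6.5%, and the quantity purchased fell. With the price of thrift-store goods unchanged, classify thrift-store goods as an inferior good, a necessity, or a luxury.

inferior good

Quantity demanded falls as income rises, so η < 0.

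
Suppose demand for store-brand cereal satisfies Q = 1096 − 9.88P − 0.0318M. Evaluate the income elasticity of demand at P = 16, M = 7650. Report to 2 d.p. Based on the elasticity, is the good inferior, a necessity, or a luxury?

-0.35 (inferior good)

At P = 16, M = 7650: Q = 694.650.
Holding P constant, ∂Q/∂M = −0.0318.
η_M = (∂Q/∂M)·(M/Q) = -0.0318 × (7650/694.650) = -0.35.
Since η < 0, this is an inferior good.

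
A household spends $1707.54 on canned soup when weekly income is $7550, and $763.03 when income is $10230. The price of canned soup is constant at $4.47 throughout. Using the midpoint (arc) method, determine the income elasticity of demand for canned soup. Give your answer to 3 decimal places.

With a constant price, Q₁ = 1707.54/4.47 = 382.000 and Q₂ = 763.03/4.47 = 170.700 (equivalently, work directly with expenditure since P cancels).
Midpoint %ΔQ = (763.03 − 1707.54)/1235.28 = -0.76461; midpoint %ΔI = (10230 − 7550)/8890 = 0.30146.
η = -0.76461 / 0.30146 = -2.536.

-2.536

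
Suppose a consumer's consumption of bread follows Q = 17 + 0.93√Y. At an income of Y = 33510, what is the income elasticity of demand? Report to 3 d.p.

0.455

At Y = 33510: Q = 187.243.
dQ/dY = 0.93/(2√Y) = 0.00254019 at this income.
η = (dQ/dY)·(Y/Q) = 0.00254019 × (33510/187.243) = 0.455.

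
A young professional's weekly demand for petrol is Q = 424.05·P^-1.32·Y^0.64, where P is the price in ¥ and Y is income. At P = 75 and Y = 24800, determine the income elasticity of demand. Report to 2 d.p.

0.64

For a multiplicative demand Q = A·P^α·Y^β, the income elasticity is β everywhere.
Here β = 0.64, so η = 0.64.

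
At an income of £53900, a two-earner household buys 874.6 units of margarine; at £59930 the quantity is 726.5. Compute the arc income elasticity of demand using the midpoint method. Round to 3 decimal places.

-1.746

ΔQ = 726.5 − 874.6 = -148.1; midpoint Q̄ = (874.6 + 726.5)/2 = 800.55.
ΔI = 59930 − 53900 = 6030; midpoint Ī = (53900 + 59930)/2 = 56915.
η = (ΔQ/Q̄) ÷ (ΔI/Ī) = (-148.1/800.55) ÷ (6030/56915) = -1.746.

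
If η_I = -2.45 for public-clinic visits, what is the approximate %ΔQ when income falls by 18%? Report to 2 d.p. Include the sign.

%ΔQ ≈ η × %ΔI = -2.45 × (-18%) = 44.10%.

44.10%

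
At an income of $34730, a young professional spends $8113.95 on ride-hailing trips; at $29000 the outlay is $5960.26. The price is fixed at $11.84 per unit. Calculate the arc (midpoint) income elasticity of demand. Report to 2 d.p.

1.70

With a constant price, Q₁ = 8113.95/11.84 = 685.300 and Q₂ = 5960.26/11.84 = 503.400 (equivalently, work directly with expenditure since P cancels).
Midpoint %ΔQ = (5960.26 − 8113.95)/7037.11 = -0.30605; midpoint %ΔI = (29000 − 34730)/31865 = -0.17982.
η = -0.30605 / -0.17982 = 1.70.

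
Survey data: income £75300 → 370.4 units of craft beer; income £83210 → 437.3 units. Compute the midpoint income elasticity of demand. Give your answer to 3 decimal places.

ΔQ = 437.3 − 370.4 = 66.9; midpoint Q̄ = (370.4 + 437.3)/2 = 403.85.
ΔI = 83210 − 75300 = 7910; midpoint Ī = (75300 + 83210)/2 = 79255.
η = (ΔQ/Q̄) ÷ (ΔI/Ī) = (66.9/403.85) ÷ (7910/79255) = 1.660.

1.660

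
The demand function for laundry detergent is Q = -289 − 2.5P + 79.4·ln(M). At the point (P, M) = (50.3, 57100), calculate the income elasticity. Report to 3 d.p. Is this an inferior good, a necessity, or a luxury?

0.175 (necessity)

At P = 50.3, M = 57100: Q = 454.883.
Holding P constant, ∂Q/∂M = 79.4/M = 0.00139054.
η_M = (∂Q/∂M)·(M/Q) = 0.00139054 × (57100/454.883) = 0.175.
Since 0 < η < 1, this is a necessity.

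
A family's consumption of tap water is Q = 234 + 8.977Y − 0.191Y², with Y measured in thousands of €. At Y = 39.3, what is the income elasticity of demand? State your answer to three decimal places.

-0.813

At Y = 39.3: Q = 291.7985.
dQ/dY = 8.977 − 0.382Y = -6.03560.
η = (dQ/dY)·(Y/Q) = -6.03560 × (39.3/291.7985) = -0.813.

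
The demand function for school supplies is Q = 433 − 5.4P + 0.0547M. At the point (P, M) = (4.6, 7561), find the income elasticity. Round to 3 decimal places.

At P = 4.6, M = 7561: Q = 821.747.
Holding P constant, ∂Q/∂M = 0.0547.
η_M = (∂Q/∂M)·(M/Q) = 0.0547 × (7561/821.747) = 0.503.

0.503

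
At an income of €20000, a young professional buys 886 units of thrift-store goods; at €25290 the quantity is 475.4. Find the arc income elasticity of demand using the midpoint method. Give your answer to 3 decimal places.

-2.582

ΔQ = 475.4 − 886 = -410.6; midpoint Q̄ = (886 + 475.4)/2 = 680.7.
ΔI = 25290 − 20000 = 5290; midpoint Ī = (20000 + 25290)/2 = 22645.
η = (ΔQ/Q̄) ÷ (ΔI/Ī) = (-410.6/680.7) ÷ (5290/22645) = -2.582.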